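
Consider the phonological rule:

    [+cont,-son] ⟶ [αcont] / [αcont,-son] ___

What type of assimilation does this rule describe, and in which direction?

The shared variable α links the value of [cont] on the target to that of the neighbouring obstruent. [cont] distinguishes stops from fricatives — a manner-of-articulation feature — so this is manner assimilation.
Since the environment is written before the underscore, the trigger precedes the target; the direction is progressive.

progressive manner assimilation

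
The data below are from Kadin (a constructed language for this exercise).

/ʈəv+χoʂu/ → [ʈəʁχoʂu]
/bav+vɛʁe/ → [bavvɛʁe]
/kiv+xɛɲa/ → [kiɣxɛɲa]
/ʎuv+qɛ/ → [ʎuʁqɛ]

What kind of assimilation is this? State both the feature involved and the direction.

Underlying /v/ is realised as [ʁ] next to /χ/; /χ/ itself does not change.
/v/ is labiodental while /χ/ is uvular; the output [ʁ] is uvular, matching the trigger — so the feature that spreads is place.
Manner and voice are unchanged, so the assimilation is partial, not total.
The other alternating forms pattern the same way: /v/ → [ɣ] before /x/ (labiodental → velar, matching velar); /v/ → [ʁ] before /q/ (labiodental → uvular, matching uvular) — only place changes, and always toward the following segment.
Nothing changes in [bavvɛʁe]: there the adjacent consonants already agree in place (/v/ and /v/ are both labiodental), so this form is consistent with the same rule.
Since the segment that changes precedes the conditioning segment, the assimilation is regressive.

regressive place assimilation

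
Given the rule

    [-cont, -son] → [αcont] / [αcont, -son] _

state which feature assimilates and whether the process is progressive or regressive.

The rule copies [cont] (continuancy) from the environment onto the target stops; since [±cont] encodes the stop/fricative manner contrast, the assimilating dimension is manner.
Since the environment is written before the underscore, the trigger precedes the target; the direction is progressive.

progressive manner assimilation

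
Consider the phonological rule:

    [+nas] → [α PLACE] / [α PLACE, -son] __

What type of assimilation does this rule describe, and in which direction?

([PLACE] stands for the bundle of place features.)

The shared variable α links the value of the place features (abbreviated [PLACE]) on the target to the same value on the neighbouring segment, so place is the feature that assimilates.
The conditioning segment sits to the left of the focus bar, meaning the trigger precedes the segment that changes — progressive assimilation.

progressive place assimilation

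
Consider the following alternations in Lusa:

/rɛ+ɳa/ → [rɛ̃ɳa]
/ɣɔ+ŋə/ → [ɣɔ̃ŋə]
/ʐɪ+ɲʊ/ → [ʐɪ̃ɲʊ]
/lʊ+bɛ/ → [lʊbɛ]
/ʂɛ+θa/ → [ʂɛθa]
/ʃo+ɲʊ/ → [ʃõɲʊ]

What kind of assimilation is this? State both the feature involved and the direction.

regressive nasality assimilation (vowel nasalisation)

The vowel /ɛ/ surfaces as nasalised [ɛ̃] next to the following nasal /ɳ/ — it has acquired the [+nasal] feature of its neighbour.
Likewise in the remaining data: /ɔ/ → [ɔ̃] before /ŋ/; /ɪ/ → [ɪ̃] before /ɲ/; /o/ → [õ] before /ɲ/ — each time a vowel is nasalised next to a following nasal.
No change occurs in [lʊbɛ], [ʂɛθa] because the vowel at the boundary is adjacent to an oral consonant, not a nasal (/ʊ/ next to /b/; /ɛ/ next to /θ/).
Because the conditioning nasal is to the right of the vowel that changes, the process is regressive (anticipatory).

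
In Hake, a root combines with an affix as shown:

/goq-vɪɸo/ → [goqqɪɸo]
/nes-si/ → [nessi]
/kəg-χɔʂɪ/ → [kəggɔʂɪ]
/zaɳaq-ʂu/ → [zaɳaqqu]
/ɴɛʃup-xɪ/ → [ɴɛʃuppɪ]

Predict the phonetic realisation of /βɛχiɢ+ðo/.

[βɛχiɢɢo]

The data show progressive total assimilation (/v/ → [q] after /q/; /χ/ → [g] after /g/; /ʂ/ → [q] after /q/; /x/ → [p] after /p/): in every case the target segment becomes identical to its preceding neighbour, copying more than a single feature.
In [nessi] the two consonants at the boundary are already identical (/s/ + /s/), so the rule applies vacuously and nothing changes.
/ð/ is the segment targeted by the rule; it sits immediately after /ɢ/, so it assimilates completely and surfaces as [ɢ].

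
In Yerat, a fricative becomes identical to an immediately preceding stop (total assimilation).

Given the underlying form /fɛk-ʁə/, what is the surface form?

/ʁ/ is the segment targeted by the rule; it sits immediately after /k/, so it assimilates completely and surfaces as [k].

[fɛkkə]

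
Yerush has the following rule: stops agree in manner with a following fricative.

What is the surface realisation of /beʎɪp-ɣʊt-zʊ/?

[beʎɪɸɣʊszʊ]

The rule targets /p/ (voiceless bilabial stop), which sits before the trigger /ɣ/ (fricative).
A voiceless bilabial fricative is [ɸ], so the surface segment is [ɸ].
At the second juncture, /t/ likewise becomes [s] adjacent to /z/.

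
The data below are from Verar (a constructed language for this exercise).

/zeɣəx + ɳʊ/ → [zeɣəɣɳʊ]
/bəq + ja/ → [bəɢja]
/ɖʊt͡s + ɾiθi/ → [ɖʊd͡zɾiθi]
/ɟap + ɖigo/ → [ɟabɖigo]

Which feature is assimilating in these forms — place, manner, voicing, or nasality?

Comparing underlying and surface forms, /x/ → [ɣ] is the alternation; the neighbouring /ɳ/ is constant.
/x/ is voiceless while /ɳ/ is voiced; the output [ɣ] is voiced, matching the trigger — so the feature that spreads is voicing.
The other alternating forms pattern the same way: /q/ → [ɢ] before /j/ (voiceless → voiced, matching voiced); /t͡s/ → [d͡z] before /ɾ/ (voiceless → voiced, matching voiced); /p/ → [b] before /ɖ/ (voiceless → voiced, matching voiced) — only voicing changes, and always toward the following segment.

voicing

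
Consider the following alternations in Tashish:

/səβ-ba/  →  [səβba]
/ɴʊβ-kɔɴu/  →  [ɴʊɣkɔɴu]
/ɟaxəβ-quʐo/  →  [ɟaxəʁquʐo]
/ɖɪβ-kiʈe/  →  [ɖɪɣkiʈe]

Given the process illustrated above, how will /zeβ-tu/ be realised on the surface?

The data show regressive place assimilation: /β/ → [ɣ] before /k/; /β/ → [ʁ] before /q/. In each pair only place changes, matching the following consonant, while manner and voice stay constant.
Nothing changes in [səβba]: there the adjacent consonants already agree in place (/β/ and /b/ are both bilabial), so this form is consistent with the same rule.
The rule targets /β/ (voiced bilabial fricative), which sits before the trigger /t/ (alveolar).
A voiced alveolar fricative is [z], so the surface segment is [z].

[zeztu]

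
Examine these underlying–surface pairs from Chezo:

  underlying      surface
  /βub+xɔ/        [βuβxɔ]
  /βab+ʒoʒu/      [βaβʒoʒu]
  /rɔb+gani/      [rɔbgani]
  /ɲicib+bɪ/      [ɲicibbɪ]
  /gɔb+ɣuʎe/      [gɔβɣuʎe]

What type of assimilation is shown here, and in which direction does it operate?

regressive manner assimilation

Comparing underlying and surface forms, /b/ → [β] is the alternation; the neighbouring /x/ is constant.
/b/ is a stop while /x/ is a fricative; the output [β] is a fricative, matching the trigger — so the feature that spreads is manner.
Place and voice are unchanged, so the assimilation is partial, not total.
The same holds elsewhere in the data: /b/ → [β] before /ʒ/ (stop → fricative, matching a fricative); /b/ → [β] before /ɣ/ (stop → fricative, matching a fricative) — only manner changes, and always toward the following segment.
No alternation appears in [rɔbgani], [ɲicibbɪ]: there the adjacent consonants already agree in manner (/b/ and /g/ are both stops; /b/ and /b/ are both stops), so these forms are consistent with the same rule.
Since the segment that changes precedes the conditioning segment, the assimilation is regressive.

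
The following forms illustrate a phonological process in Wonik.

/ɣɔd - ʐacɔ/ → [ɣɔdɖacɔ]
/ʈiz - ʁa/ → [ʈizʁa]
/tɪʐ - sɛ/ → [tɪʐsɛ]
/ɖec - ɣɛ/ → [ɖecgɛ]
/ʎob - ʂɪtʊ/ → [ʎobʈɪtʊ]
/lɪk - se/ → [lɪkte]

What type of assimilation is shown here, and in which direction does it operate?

Underlying /ʐ/ is realised as [ɖ] next to /d/; /d/ itself does not change.
/ʐ/ is a fricative while /d/ is a stop; the output [ɖ] is a stop, matching the trigger — so the feature that spreads is manner.
Place and voice are unchanged, so the assimilation is partial, not total.
Checking the remaining alternations: /ɣ/ → [g] after /c/ (fricative → stop, matching a stop); /ʂ/ → [ʈ] after /b/ (fricative → stop, matching a stop); /s/ → [t] after /k/ (fricative → stop, matching a stop) — only manner changes, and always toward the preceding segment.
No alternation appears in [ʈizʁa], [tɪʐsɛ]: there the adjacent consonants already agree in manner (/ʁ/ and /z/ are both fricatives; /s/ and /ʐ/ are both fricatives), so these forms are consistent with the same rule.
The trigger is the preceding segment, so the direction is progressive (perseverative).

progressive manner assimilation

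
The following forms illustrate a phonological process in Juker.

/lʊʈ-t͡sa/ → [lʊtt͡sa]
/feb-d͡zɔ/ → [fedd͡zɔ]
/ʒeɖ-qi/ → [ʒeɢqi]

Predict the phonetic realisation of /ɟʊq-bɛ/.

The data show regressive place assimilation: /ʈ/ → [t] before /t͡s/; /b/ → [d] before /d͡z/; /ɖ/ → [ɢ] before /q/. In each pair only place changes, matching the following consonant, while manner and voice stay constant.
/q/ is a voiceless uvular stop. The following trigger /b/ is bilabial, so /q/ must become bilabial as well.
The voiceless bilabial stop is [p], so /q/ → [p].

[ɟʊpbɛ]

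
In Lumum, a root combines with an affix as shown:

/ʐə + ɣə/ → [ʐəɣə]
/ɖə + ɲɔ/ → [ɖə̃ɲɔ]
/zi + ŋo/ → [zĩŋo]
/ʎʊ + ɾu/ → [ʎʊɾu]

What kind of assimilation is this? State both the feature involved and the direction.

regressive nasality assimilation (vowel nasalisation)

The vowel /ə/ surfaces as nasalised [ə̃] next to the following nasal /ɲ/ — it has acquired the [+nasal] feature of its neighbour.
Likewise in the remaining data: /i/ → [ĩ] before /ŋ/ — each time a vowel is nasalised next to a following nasal.
No change occurs in [ʐəɣə], [ʎʊɾu] because the vowel at the boundary is adjacent to an oral consonant, not a nasal (/ə/ next to /ɣ/; /ʊ/ next to /ɾ/).
Because the conditioning nasal is to the right of the vowel that changes, the process is regressive (anticipatory).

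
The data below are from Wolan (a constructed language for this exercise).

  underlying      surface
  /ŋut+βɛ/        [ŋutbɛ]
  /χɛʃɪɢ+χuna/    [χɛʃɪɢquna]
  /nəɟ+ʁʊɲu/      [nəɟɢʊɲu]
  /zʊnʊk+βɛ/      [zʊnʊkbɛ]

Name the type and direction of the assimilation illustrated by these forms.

The segment that alternates is /β/, which surfaces as [b] when adjacent to /t/.
The change fricative → stop matches the manner of the preceding /t/, identifying this as manner assimilation.
Place and voice are unchanged, so the assimilation is partial, not total.
The same holds elsewhere in the data: /χ/ → [q] after /ɢ/ (fricative → stop, matching a stop); /ʁ/ → [ɢ] after /ɟ/ (fricative → stop, matching a stop); /β/ → [b] after /k/ (fricative → stop, matching a stop) — only manner changes, and always toward the preceding segment.
Since the segment that changes follows the conditioning segment, the assimilation is progressive.

progressive manner assimilation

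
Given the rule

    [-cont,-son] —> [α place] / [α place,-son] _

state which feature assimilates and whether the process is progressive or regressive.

progressive place assimilation

The rule copies the place features (abbreviated [place]) from the environment onto the target, so the assimilating feature is place.
The conditioning segment sits to the left of the focus bar, meaning the trigger precedes the segment that changes — progressive assimilation.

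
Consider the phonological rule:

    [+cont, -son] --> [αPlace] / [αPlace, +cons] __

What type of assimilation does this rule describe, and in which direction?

The shared variable α links the value of the place features (abbreviated [Place]) on the target to the same value on the neighbouring segment, so place is the feature that assimilates.
Since the environment is written before the underscore, the trigger precedes the target; the direction is progressive.

progressive place assimilation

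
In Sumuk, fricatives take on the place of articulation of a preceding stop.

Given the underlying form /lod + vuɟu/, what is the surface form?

/v/ is a voiced labiodental fricative. The preceding trigger /d/ is alveolar, so /v/ must become alveolar as well.
A voiced alveolar fricative is [z], so the surface segment is [z].

[lodzuɟu]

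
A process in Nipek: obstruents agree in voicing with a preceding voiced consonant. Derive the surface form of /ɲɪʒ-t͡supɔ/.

The rule targets /t͡s/ (voiceless alveolar affricate), which sits after the trigger /ʒ/ (voiced).
Changing only its voicing to voiced gives [d͡z] — the voiced alveolar affricate.

[ɲɪʒd͡zupɔ]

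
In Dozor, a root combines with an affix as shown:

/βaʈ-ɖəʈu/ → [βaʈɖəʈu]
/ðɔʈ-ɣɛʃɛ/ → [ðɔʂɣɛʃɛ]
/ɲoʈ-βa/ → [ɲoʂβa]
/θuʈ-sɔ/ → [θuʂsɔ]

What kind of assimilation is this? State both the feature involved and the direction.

Underlying /ʈ/ is realised as [ʂ] next to /ɣ/; /ɣ/ itself does not change.
/ʈ/ is a stop while /ɣ/ is a fricative; the output [ʂ] is a fricative, matching the trigger — so the feature that spreads is manner.
Place and voice are unchanged, so the assimilation is partial, not total.
The other alternating forms pattern the same way: /ʈ/ → [ʂ] before /β/ (stop → fricative, matching a fricative); /ʈ/ → [ʂ] before /s/ (stop → fricative, matching a fricative) — only manner changes, and always toward the following segment.
No alternation appears in [βaʈɖəʈu]: there the adjacent consonants already agree in manner (/ʈ/ and /ɖ/ are both stops), so this form is consistent with the same rule.
The trigger is the following segment, so the direction is regressive (anticipatory).

regressive manner assimilation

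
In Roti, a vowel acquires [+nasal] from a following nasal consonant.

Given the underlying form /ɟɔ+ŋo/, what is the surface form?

[ɟɔ̃ŋo]

/ɔ/ sits next to the nasal /ŋ/ and is therefore nasalised to [ɔ̃].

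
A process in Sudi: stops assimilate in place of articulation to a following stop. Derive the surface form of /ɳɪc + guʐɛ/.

The rule targets /c/ (voiceless palatal stop), which sits before the trigger /g/ (velar).
A voiceless velar stop is [k], so the surface segment is [k].

[ɳɪkguʐɛ]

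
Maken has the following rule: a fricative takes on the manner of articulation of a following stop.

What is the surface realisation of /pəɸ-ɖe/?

/ɸ/ is a voiceless bilabial fricative. The following trigger /ɖ/ is a stop, so /ɸ/ must become a stop as well.
The voiceless bilabial stop is [p], so /ɸ/ → [p].

[pəpɖe]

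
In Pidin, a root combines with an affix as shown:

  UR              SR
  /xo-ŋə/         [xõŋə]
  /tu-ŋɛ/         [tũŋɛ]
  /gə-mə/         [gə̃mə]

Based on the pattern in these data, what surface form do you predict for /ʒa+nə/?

The data show regressive nasality assimilation (vowel nasalisation): /o/ → [õ] before /ŋ/; /u/ → [ũ] before /ŋ/; /ə/ → [ə̃] before /m/ — a vowel is nasalised by an immediately following nasal consonant.
/a/ sits next to the nasal /n/ and is therefore nasalised to [ã].

[ʒãnə]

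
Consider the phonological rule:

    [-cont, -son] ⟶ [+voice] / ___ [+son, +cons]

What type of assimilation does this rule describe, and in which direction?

regressive voicing assimilation

The structural change is [+voice], and the conditioning segment [+son, +cons] (a sonorant consonant) is itself voiced, so the target comes to share the voicing of its neighbour — voicing assimilation.
The conditioning segment sits to the right of the focus bar, meaning the trigger follows the segment that changes — regressive assimilation.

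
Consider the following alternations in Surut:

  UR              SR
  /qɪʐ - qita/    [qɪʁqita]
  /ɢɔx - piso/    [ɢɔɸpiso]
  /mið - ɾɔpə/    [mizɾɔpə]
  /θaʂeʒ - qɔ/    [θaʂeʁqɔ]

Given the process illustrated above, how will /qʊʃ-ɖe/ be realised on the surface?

[qʊʂɖe]

The data show regressive place assimilation: /ʐ/ → [ʁ] before /q/; /x/ → [ɸ] before /p/; /ð/ → [z] before /ɾ/; /ʒ/ → [ʁ] before /q/. In each pair only place changes, matching the following consonant, while manner and voice stay constant.
/ʃ/ is a voiceless postalveolar fricative. The following trigger /ɖ/ is retroflex, so /ʃ/ must become retroflex as well.
Changing only its place to retroflex gives [ʂ] — the voiceless retroflex fricative.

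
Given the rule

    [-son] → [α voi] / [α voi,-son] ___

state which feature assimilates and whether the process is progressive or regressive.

progressive voicing assimilation

The shared variable α links the value of [voi] on the target to the same value on the neighbouring segment, so voicing is the feature that assimilates.
The conditioning segment sits to the left of the focus bar, meaning the trigger precedes the segment that changes — progressive assimilation.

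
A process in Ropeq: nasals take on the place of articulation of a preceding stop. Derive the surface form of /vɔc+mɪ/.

/m/ is a voiced bilabial nasal. The preceding trigger /c/ is palatal, so /m/ must become palatal as well.
The voiced palatal nasal is [ɲ], so /m/ → [ɲ].

[vɔcɲɪ]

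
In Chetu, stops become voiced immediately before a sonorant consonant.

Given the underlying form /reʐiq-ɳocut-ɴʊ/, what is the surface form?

/q/ is a voiceless uvular stop. The following trigger /ɳ/ is voiced, so /q/ must become voiced as well.
A voiced uvular stop is [ɢ], so the surface segment is [ɢ].
At the second juncture, /t/ likewise becomes [d] adjacent to /ɴ/.

[reʐiɢɳocudɴʊ]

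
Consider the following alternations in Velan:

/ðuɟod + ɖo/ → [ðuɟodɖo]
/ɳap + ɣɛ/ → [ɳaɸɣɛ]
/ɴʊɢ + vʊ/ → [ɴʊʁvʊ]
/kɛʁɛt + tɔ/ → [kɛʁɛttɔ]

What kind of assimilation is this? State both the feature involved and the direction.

regressive manner assimilation

Underlying /p/ is realised as [ɸ] next to /ɣ/; /ɣ/ itself does not change.
The change stop → fricative matches the manner of the following /ɣ/, identifying this as manner assimilation.
Place and voice are unchanged, so the assimilation is partial, not total.
The same holds elsewhere in the data: /ɢ/ → [ʁ] before /v/ (stop → fricative, matching a fricative) — only manner changes, and always toward the following segment.
Nothing changes in [ðuɟodɖo], [kɛʁɛttɔ]: there the adjacent consonants already agree in manner (/d/ and /ɖ/ are both stops; /t/ and /t/ are both stops), so these forms are consistent with the same rule.
Since the segment that changes precedes the conditioning segment, the assimilation is regressive.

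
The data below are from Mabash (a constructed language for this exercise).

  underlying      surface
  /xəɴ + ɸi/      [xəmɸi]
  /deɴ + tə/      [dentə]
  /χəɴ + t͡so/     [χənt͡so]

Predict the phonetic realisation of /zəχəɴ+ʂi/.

The data show regressive place assimilation: /ɴ/ → [m] before /ɸ/; /ɴ/ → [n] before /t/; /ɴ/ → [n] before /t͡s/. In each pair only place changes, matching the following consonant, while manner and voice stay constant.
/ɴ/ is a voiced uvular nasal. The following trigger /ʂ/ is retroflex, so /ɴ/ must become retroflex as well.
A voiced retroflex nasal is [ɳ], so the surface segment is [ɳ].

[zəχəɳʂi]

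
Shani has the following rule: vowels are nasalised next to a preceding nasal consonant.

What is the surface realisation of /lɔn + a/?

[lɔnã]

The vowel /a/ is adjacent to the preceding nasal /n/, so it acquires [+nasal] and surfaces as [ã].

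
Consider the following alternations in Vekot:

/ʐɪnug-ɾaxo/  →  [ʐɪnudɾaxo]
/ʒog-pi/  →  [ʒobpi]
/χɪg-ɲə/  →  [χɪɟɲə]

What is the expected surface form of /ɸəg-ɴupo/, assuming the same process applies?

[ɸəɢɴupo]

The data show regressive place assimilation: /g/ → [d] before /ɾ/; /g/ → [b] before /p/; /g/ → [ɟ] before /ɲ/. In each pair only place changes, matching the following consonant, while manner and voice stay constant.
/g/ is a voiced velar stop. The following trigger /ɴ/ is uvular, so /g/ must become uvular as well.
The voiced uvular stop is [ɢ], so /g/ → [ɢ].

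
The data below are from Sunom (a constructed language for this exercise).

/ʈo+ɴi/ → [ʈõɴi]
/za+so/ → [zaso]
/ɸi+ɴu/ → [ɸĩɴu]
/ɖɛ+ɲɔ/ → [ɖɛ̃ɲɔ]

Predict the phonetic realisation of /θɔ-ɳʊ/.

The data show regressive nasality assimilation (vowel nasalisation): /o/ → [õ] before /ɴ/; /i/ → [ĩ] before /ɴ/; /ɛ/ → [ɛ̃] before /ɲ/ — a vowel is nasalised by an immediately following nasal consonant.
No change occurs in [zaso] because the vowel at the boundary is adjacent to an oral consonant, not a nasal (/a/ next to /s/).
/ɔ/ sits next to the nasal /ɳ/ and is therefore nasalised to [ɔ̃].

[θɔ̃ɳʊ]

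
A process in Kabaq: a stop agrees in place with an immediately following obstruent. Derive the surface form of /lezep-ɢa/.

/p/ is a voiceless bilabial stop. The following trigger /ɢ/ is uvular, so /p/ must become uvular as well.
A voiceless uvular stop is [q], so the surface segment is [q].

[lezeqɢa]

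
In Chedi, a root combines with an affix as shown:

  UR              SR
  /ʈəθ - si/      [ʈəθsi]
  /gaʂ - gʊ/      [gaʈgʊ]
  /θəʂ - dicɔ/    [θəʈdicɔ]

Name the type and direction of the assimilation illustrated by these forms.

regressive manner assimilation

The segment that alternates is /ʂ/, which surfaces as [ʈ] when adjacent to /g/.
/ʂ/ is a fricative while /g/ is a stop; the output [ʈ] is a stop, matching the trigger — so the feature that spreads is manner.
Place and voice are unchanged, so the assimilation is partial, not total.
Checking the remaining alternation: /ʂ/ → [ʈ] before /d/ (fricative → stop, matching a stop) — only manner changes, and always toward the following segment.
No alternation appears in [ʈəθsi]: there the adjacent consonants already agree in manner (/θ/ and /s/ are both fricatives), so this form is consistent with the same rule.
Since the segment that changes precedes the conditioning segment, the assimilation is regressive.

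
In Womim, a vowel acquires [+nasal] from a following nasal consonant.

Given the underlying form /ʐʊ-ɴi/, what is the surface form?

[ʐʊ̃ɴi]

/ʊ/ sits next to the nasal /ɴ/ and is therefore nasalised to [ʊ̃].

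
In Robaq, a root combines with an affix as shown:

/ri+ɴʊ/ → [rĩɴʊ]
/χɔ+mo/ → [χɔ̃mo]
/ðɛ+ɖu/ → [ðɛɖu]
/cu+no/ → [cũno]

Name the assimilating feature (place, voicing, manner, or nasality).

The vowel /i/ surfaces as nasalised [ĩ] next to the following nasal /ɴ/ — it has acquired the [+nasal] feature of its neighbour.
Likewise in the remaining data: /ɔ/ → [ɔ̃] before /m/; /u/ → [ũ] before /n/ — each time a vowel is nasalised next to a following nasal.
No change occurs in [ðɛɖu] because the vowel at the boundary is adjacent to an oral consonant, not a nasal (/ɛ/ next to /ɖ/).

nasality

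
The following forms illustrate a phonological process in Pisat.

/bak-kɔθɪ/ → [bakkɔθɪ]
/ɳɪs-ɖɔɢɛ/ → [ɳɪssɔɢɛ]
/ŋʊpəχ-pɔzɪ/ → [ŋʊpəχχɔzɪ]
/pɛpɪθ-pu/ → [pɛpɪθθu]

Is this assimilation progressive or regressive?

The segment that alternates is /ɖ/, which surfaces as [s] when adjacent to /s/.
The output [s] is identical to the trigger /s/ — every feature (place, manner, voicing) has been copied — so this is total assimilation.
The remaining alternations confirm this: /p/ → [χ] after /χ/; /p/ → [θ] after /θ/ — in each case the output is a copy of the preceding consonant.
In [bakkɔθɪ] the two consonants at the boundary are already identical (/k/ + /k/), so the rule applies vacuously and nothing changes.
The trigger is the preceding segment, so the direction is progressive (perseverative).

progressive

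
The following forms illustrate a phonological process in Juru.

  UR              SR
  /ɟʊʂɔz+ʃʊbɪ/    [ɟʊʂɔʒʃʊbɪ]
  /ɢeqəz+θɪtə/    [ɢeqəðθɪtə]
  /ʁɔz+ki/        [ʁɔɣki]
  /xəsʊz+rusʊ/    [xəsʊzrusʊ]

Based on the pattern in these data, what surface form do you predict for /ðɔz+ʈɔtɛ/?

The data show regressive place assimilation: /z/ → [ʒ] before /ʃ/; /z/ → [ð] before /θ/; /z/ → [ɣ] before /k/. In each pair only place changes, matching the following consonant, while manner and voice stay constant.
Nothing changes in [xəsʊzrusʊ]: there the adjacent consonants already agree in place (/z/ and /r/ are both alveolar), so this form is consistent with the same rule.
The rule targets /z/ (voiced alveolar fricative), which sits before the trigger /ʈ/ (retroflex).
Changing only its place to retroflex gives [ʐ] — the voiced retroflex fricative.

[ðɔʐʈɔtɛ]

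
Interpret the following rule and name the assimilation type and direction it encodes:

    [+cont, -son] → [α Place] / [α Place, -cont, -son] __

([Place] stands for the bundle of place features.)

progressive place assimilation

The rule copies the place features (abbreviated [Place]) from the environment onto the target, so the assimilating feature is place.
The conditioning segment sits to the left of the focus bar, meaning the trigger precedes the segment that changes — progressive assimilation.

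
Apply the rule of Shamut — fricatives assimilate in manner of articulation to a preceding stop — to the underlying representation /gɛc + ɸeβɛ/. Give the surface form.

/ɸ/ is a voiceless bilabial fricative. The preceding trigger /c/ is a stop, so /ɸ/ must become a stop as well.
A voiceless bilabial stop is [p], so the surface segment is [p].

[gɛcpeβɛ]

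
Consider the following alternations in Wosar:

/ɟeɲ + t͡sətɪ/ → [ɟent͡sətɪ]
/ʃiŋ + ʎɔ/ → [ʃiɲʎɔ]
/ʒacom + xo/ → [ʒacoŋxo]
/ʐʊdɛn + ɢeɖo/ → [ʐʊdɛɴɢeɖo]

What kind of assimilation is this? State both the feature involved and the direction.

regressive place assimilation

The segment that alternates is /ɲ/, which surfaces as [n] when adjacent to /t͡s/.
The change palatal → alveolar matches the place of the following /t͡s/, identifying this as place assimilation.
Manner and voice are unchanged, so the assimilation is partial, not total.
The other alternating forms pattern the same way: /ŋ/ → [ɲ] before /ʎ/ (velar → palatal, matching palatal); /m/ → [ŋ] before /x/ (bilabial → velar, matching velar); /n/ → [ɴ] before /ɢ/ (alveolar → uvular, matching uvular) — only place changes, and always toward the following segment.
The trigger is the following segment, so the direction is regressive (anticipatory).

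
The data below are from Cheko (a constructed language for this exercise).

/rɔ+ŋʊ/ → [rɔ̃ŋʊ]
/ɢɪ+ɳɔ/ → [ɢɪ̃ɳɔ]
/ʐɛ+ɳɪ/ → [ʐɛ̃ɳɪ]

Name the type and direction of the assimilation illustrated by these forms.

The vowel /ɔ/ surfaces as nasalised [ɔ̃] next to the following nasal /ŋ/ — it has acquired the [+nasal] feature of its neighbour.
The other forms show the same pattern: /ɪ/ → [ɪ̃] before /ɳ/; /ɛ/ → [ɛ̃] before /ɳ/ — each time a vowel is nasalised next to a following nasal.
Because the conditioning nasal is to the right of the vowel that changes, the process is regressive (anticipatory).

regressive nasality assimilation (vowel nasalisation)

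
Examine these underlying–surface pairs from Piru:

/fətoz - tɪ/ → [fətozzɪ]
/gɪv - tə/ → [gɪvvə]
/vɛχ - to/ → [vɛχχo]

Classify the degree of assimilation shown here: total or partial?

Underlying /t/ is realised as [z] next to /z/; /z/ itself does not change.
The output [z] is identical to the trigger /z/ — every feature (place, manner, voicing) has been copied — so this is total assimilation.
The other forms behave the same way: /t/ → [v] after /v/; /t/ → [χ] after /χ/ — in each case the output is a copy of the preceding consonant.

total assimilation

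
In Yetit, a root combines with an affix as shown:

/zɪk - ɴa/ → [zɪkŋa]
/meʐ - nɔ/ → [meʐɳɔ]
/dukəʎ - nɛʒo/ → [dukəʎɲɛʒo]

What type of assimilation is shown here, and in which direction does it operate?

Comparing underlying and surface forms, /ɴ/ → [ŋ] is the alternation; the neighbouring /k/ is constant.
The change uvular → velar matches the place of the preceding /k/, identifying this as place assimilation.
Manner and voice are unchanged, so the assimilation is partial, not total.
Checking the remaining alternations: /n/ → [ɳ] after /ʐ/ (alveolar → retroflex, matching retroflex); /n/ → [ɲ] after /ʎ/ (alveolar → palatal, matching palatal) — only place changes, and always toward the preceding segment.
Since the segment that changes follows the conditioning segment, the assimilation is progressive.

progressive place assimilation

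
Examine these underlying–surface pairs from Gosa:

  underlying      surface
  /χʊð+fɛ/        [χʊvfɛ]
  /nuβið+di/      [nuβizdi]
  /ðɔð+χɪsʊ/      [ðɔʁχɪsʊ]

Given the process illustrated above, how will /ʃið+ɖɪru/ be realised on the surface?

[ʃiʐɖɪru]

The data show regressive place assimilation: /ð/ → [v] before /f/; /ð/ → [z] before /d/; /ð/ → [ʁ] before /χ/. In each pair only place changes, matching the following consonant, while manner and voice stay constant.
The rule targets /ð/ (voiced dental fricative), which sits before the trigger /ɖ/ (retroflex).
The voiced retroflex fricative is [ʐ], so /ð/ → [ʐ].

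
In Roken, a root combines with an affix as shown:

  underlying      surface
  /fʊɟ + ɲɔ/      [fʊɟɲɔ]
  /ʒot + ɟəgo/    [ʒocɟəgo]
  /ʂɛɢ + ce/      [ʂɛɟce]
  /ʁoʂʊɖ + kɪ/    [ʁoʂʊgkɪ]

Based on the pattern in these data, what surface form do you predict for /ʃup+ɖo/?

The data show regressive place assimilation: /t/ → [c] before /ɟ/; /ɢ/ → [ɟ] before /c/; /ɖ/ → [g] before /k/. In each pair only place changes, matching the following consonant, while manner and voice stay constant.
No alternation appears in [fʊɟɲɔ]: there the adjacent consonants already agree in place (/ɟ/ and /ɲ/ are both palatal), so this form is consistent with the same rule.
The rule targets /p/ (voiceless bilabial stop), which sits before the trigger /ɖ/ (retroflex).
A voiceless retroflex stop is [ʈ], so the surface segment is [ʈ].

[ʃuʈɖo]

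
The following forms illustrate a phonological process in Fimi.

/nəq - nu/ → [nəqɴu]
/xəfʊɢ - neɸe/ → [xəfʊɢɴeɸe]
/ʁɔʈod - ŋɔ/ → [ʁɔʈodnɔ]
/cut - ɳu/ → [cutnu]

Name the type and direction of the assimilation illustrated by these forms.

The segment that alternates is /n/, which surfaces as [ɴ] when adjacent to /q/.
/n/ is alveolar while /q/ is uvular; the output [ɴ] is uvular, matching the trigger — so the feature that spreads is place.
Manner and voice are unchanged, so the assimilation is partial, not total.
The same holds elsewhere in the data: /n/ → [ɴ] after /ɢ/ (alveolar → uvular, matching uvular); /ŋ/ → [n] after /d/ (velar → alveolar, matching alveolar); /ɳ/ → [n] after /t/ (retroflex → alveolar, matching alveolar) — only place changes, and always toward the preceding segment.
Since the segment that changes follows the conditioning segment, the assimilation is progressive.

progressive place assimilation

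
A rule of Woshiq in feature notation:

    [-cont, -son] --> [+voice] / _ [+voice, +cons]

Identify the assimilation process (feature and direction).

The target ([-cont, -son], stops) acquires [+voice] next to a voiced consonant ([+voice, +cons]) — it takes on the voicing of its neighbour, so the feature that spreads is voicing.
The conditioning segment sits to the right of the focus bar, meaning the trigger follows the segment that changes — regressive assimilation.

regressive voicing assimilation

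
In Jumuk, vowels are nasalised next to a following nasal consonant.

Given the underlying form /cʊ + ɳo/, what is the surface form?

The vowel /ʊ/ is adjacent to the following nasal /ɳ/, so it acquires [+nasal] and surfaces as [ʊ̃].

[cʊ̃ɳo]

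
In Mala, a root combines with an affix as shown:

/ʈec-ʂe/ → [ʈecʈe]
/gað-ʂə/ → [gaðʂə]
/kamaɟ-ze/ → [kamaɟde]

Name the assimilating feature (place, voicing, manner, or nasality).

The segment that alternates is /ʂ/, which surfaces as [ʈ] when adjacent to /c/.
/ʂ/ is a fricative while /c/ is a stop; the output [ʈ] is a stop, matching the trigger — so the feature that spreads is manner.
The other alternating form patterns the same way: /z/ → [d] after /ɟ/ (fricative → stop, matching a stop) — only manner changes, and always toward the preceding segment.
Nothing changes in [gaðʂə]: there the adjacent consonants already agree in manner (/ʂ/ and /ð/ are both fricatives), so this form is consistent with the same rule.

manner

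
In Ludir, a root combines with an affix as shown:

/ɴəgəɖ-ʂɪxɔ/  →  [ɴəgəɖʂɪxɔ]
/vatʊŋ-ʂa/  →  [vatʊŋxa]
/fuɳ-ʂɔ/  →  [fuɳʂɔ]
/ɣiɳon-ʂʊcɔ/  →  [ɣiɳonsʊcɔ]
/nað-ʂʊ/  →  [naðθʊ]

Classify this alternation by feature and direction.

progressive place assimilation

Comparing underlying and surface forms, /ʂ/ → [x] is the alternation; the neighbouring /ŋ/ is constant.
/ʂ/ is retroflex while /ŋ/ is velar; the output [x] is velar, matching the trigger — so the feature that spreads is place.
Manner and voice are unchanged, so the assimilation is partial, not total.
Checking the remaining alternations: /ʂ/ → [s] after /n/ (retroflex → alveolar, matching alveolar); /ʂ/ → [θ] after /ð/ (retroflex → dental, matching dental) — only place changes, and always toward the preceding segment.
Nothing changes in [ɴəgəɖʂɪxɔ], [fuɳʂɔ]: there the adjacent consonants already agree in place (/ʂ/ and /ɖ/ are both retroflex; /ʂ/ and /ɳ/ are both retroflex), so these forms are consistent with the same rule.
The trigger is the preceding segment, so the direction is progressive (perseverative).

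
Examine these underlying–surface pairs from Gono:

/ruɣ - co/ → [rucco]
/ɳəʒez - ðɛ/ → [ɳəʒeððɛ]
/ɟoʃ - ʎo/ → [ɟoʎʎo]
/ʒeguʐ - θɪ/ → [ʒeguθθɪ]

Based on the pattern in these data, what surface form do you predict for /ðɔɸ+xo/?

The data show regressive total assimilation (/ɣ/ → [c] before /c/; /z/ → [ð] before /ð/; /ʃ/ → [ʎ] before /ʎ/; /ʐ/ → [θ] before /θ/): in every case the target segment becomes identical to its following neighbour, copying more than a single feature.
/ɸ/ is the segment targeted by the rule; it sits immediately before /x/, so it assimilates completely and surfaces as [x].

[ðɔxxo]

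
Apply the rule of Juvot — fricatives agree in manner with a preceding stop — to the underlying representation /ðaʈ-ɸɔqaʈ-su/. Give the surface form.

/ɸ/ is a voiceless bilabial fricative. The preceding trigger /ʈ/ is a stop, so /ɸ/ must become a stop as well.
Changing only its manner to stop gives [p] — the voiceless bilabial stop.
At the second juncture, /s/ likewise becomes [t] adjacent to /ʈ/.

[ðaʈpɔqaʈtu]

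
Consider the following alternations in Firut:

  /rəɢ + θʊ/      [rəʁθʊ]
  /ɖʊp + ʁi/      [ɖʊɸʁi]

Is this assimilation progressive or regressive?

regressive

Comparing underlying and surface forms, /ɢ/ → [ʁ] is the alternation; the neighbouring /θ/ is constant.
/ɢ/ is a stop while /θ/ is a fricative; the output [ʁ] is a fricative, matching the trigger — so the feature that spreads is manner.
Checking the remaining alternation: /p/ → [ɸ] before /ʁ/ (stop → fricative, matching a fricative) — only manner changes, and always toward the following segment.
Since the segment that changes precedes the conditioning segment, the assimilation is regressive.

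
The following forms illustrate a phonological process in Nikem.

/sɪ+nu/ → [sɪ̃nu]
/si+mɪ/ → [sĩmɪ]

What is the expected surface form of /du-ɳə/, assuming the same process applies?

The data show regressive nasality assimilation (vowel nasalisation): /ɪ/ → [ɪ̃] before /n/; /i/ → [ĩ] before /m/ — a vowel is nasalised by an immediately following nasal consonant.
The vowel /u/ is adjacent to the following nasal /ɳ/, so it acquires [+nasal] and surfaces as [ũ].

[dũɳə]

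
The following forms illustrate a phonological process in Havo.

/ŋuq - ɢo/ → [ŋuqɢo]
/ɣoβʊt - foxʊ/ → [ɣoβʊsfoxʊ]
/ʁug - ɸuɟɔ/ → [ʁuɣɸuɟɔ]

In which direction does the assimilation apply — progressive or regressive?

The segment that alternates is /t/, which surfaces as [s] when adjacent to /f/.
The change stop → fricative matches the manner of the following /f/, identifying this as manner assimilation.
The same holds elsewhere in the data: /g/ → [ɣ] before /ɸ/ (stop → fricative, matching a fricative) — only manner changes, and always toward the following segment.
No alternation appears in [ŋuqɢo]: there the adjacent consonants already agree in manner (/q/ and /ɢ/ are both stops), so this form is consistent with the same rule.
The trigger is the following segment, so the direction is regressive (anticipatory).

regressive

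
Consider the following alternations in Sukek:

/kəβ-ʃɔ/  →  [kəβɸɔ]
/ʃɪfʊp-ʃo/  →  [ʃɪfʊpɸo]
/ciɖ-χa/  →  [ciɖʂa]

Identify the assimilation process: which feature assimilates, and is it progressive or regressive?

Underlying /ʃ/ is realised as [ɸ] next to /β/; /β/ itself does not change.
The change postalveolar → bilabial matches the place of the preceding /β/, identifying this as place assimilation.
Manner and voice are unchanged, so the assimilation is partial, not total.
The same holds elsewhere in the data: /ʃ/ → [ɸ] after /p/ (postalveolar → bilabial, matching bilabial); /χ/ → [ʂ] after /ɖ/ (uvular → retroflex, matching retroflex) — only place changes, and always toward the preceding segment.
Since the segment that changes follows the conditioning segment, the assimilation is progressive.

progressive place assimilation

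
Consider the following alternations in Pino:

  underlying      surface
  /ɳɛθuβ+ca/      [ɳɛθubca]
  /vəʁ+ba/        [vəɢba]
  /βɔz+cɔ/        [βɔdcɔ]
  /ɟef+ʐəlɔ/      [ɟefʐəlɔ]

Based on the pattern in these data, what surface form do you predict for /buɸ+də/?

The data show regressive manner assimilation: /β/ → [b] before /c/; /ʁ/ → [ɢ] before /b/; /z/ → [d] before /c/. In each pair only manner changes, matching the following consonant, while place and voice stay constant.
No alternation appears in [ɟefʐəlɔ]: there the adjacent consonants already agree in manner (/f/ and /ʐ/ are both fricatives), so this form is consistent with the same rule.
The rule targets /ɸ/ (voiceless bilabial fricative), which sits before the trigger /d/ (stop).
A voiceless bilabial stop is [p], so the surface segment is [p].

[bupdə]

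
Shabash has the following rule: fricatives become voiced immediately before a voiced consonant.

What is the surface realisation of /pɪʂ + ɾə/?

/ʂ/ is a voiceless retroflex fricative. The following trigger /ɾ/ is voiced, so /ʂ/ must become voiced as well.
The voiced retroflex fricative is [ʐ], so /ʂ/ → [ʐ].

[pɪʐɾə]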